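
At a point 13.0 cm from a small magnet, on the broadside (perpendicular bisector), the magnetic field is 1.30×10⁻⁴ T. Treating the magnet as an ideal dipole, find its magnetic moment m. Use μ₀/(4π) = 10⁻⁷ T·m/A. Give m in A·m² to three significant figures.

m ≈ 2.86 A·m²

In the equatorial plane B = (μ₀/4π)·m/r³, so m = Br³·4π/(μ₀).
m = (1.30×10⁻⁴)·(0.130)³ / (10⁻⁷) = 2.856 A·m².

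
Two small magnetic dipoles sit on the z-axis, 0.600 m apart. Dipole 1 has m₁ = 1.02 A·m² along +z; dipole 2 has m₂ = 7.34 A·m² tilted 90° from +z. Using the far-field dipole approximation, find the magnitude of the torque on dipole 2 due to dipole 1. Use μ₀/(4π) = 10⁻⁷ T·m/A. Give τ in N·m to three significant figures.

Dipole B is on the axis of dipole A, so B₁ there is axial: B₁ = (μ₀/4π)·2m₁/r³ along +z.
B₁ = 2(10⁻⁷)(1.02)/(0.600)³ = 9.444×10⁻⁷ T.
τ = m₂ B₁ sinθ.
τ = (7.34)(9.444×10⁻⁷)·sin90° = 6.932×10⁻⁶ N·m.

τ ≈ 6.93×10⁻⁶ N·m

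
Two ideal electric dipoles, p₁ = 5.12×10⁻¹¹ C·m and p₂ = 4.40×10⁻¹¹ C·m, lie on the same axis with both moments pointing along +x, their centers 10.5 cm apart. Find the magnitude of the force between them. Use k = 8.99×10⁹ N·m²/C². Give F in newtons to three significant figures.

On-axis field of dipole 1 at distance r: E = 2kp₁/r³. Force on dipole 2 is F = p₂·dE/dr (gradient along axis).
dE/dr = −6kp₁/r⁴, so |F| = 6kp₁p₂/r⁴ (attractive for aligned moments).
F = 6(8.99×10⁹)(5.12×10⁻¹¹)(4.40×10⁻¹¹)/(0.105)⁴ = 9.997×10⁻⁷ N.

F ≈ 1.00×10⁻⁶ N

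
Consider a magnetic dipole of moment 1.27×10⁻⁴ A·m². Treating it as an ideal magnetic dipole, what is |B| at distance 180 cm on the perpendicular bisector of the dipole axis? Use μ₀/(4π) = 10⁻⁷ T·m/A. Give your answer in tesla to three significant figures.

B ≈ 2.18×10⁻¹² T

In the equatorial plane B = (μ₀/4π)·m/r³ (half the axial value).
B = (10⁻⁷)·(1.27×10⁻⁴) / (1.80)³ = 2.178×10⁻¹² T.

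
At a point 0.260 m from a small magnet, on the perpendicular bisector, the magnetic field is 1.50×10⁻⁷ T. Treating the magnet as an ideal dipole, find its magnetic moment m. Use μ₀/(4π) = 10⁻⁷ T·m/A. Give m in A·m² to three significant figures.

In the equatorial plane B = (μ₀/4π)·m/r³, so m = Br³·4π/(μ₀).
m = (1.50×10⁻⁷)·(0.260)³ / (10⁻⁷) = 0.02636 A·m².

m ≈ 0.0264 A·m²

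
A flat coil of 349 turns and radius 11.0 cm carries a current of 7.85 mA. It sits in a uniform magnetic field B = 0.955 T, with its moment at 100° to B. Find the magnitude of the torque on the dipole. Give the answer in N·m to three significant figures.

τ ≈ 0.0979 N·m

m = NIA = NIπa² = 349·(0.00785)·π·(0.110)² = 0.1041 A·m².
Torque on a magnetic dipole: τ = mB sinθ.
τ = (0.1041)(0.955)·sin100° = 0.09791 N·m.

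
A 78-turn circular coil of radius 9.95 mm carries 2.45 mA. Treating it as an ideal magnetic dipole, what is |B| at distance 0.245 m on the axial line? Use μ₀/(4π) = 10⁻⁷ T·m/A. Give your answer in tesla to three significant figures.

B ≈ 8.08×10⁻¹⁰ T

m = NIA = NIπa² = 78·(0.00245)·π·(0.00995)² = 5.944×10⁻⁵ A·m².
On axis B = (μ₀/4π)·2m/r³.
B = 2·(10⁻⁷)·(5.944×10⁻⁵) / (0.245)³ = 8.084×10⁻¹⁰ T.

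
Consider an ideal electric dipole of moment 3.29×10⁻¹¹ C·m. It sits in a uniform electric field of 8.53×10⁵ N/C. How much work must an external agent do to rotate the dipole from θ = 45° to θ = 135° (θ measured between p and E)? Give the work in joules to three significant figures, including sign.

W_ext = ΔU = U(θ₂) − U(θ₁) = −pE cosθ₂ − (−pE cosθ₁) = pE(cosθ₁ − cosθ₂).
W = (3.29×10⁻¹¹)(8.53×10⁵)·(cos45° − cos135°) = (2.806×10⁻⁵)·(+1.4142) = 3.969×10⁻⁵ J.

W ≈ 3.97×10⁻⁵ J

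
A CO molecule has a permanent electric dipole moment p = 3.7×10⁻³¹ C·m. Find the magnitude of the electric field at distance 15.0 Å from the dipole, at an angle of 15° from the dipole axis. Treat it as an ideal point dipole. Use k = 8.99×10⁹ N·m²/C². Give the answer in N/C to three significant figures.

At angle θ the dipole field magnitude is E = (kp/r³)·√(1 + 3cos²θ).
kp/r³ = (8.99×10⁹)(3.70×10⁻³¹) / (1.50×10⁻⁹)³ = 9.856×10⁵ N/C.
√(1 + 3cos²15°) = √(1 + 3·0.9330) = √3.7990 ≈ 1.9491.
E ≈ 9.856×10⁵ × 1.949 = 1.921×10⁶ N/C.

E ≈ 1.92×10⁶ N/C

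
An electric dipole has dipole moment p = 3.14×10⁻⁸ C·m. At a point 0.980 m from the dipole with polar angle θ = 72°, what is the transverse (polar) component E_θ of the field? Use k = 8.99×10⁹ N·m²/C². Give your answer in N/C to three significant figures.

E_θ ≈ 285 N/C

For a dipole, E_θ = (kp sinθ)/r³.
kp/r³ = (8.99×10⁹)(3.14×10⁻⁸)/(0.980)³ = 299.9 N/C.
E_θ = 299.9·sin72° = 285.2 N/C.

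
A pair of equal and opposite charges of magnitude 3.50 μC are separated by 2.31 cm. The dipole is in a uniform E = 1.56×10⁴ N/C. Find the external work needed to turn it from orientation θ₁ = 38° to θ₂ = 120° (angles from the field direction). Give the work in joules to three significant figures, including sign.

Dipole moment p = qd = (3.50×10⁻⁶ C)(0.0231 m) = 8.085×10⁻⁸ C·m.
W_ext = ΔU = U(θ₂) − U(θ₁) = −pE cosθ₂ − (−pE cosθ₁) = pE(cosθ₁ − cosθ₂).
W = (8.085×10⁻⁸)(1.56×10⁴)·(cos38° − cos120°) = (0.001261)·(+1.2880) = 0.001625 J.

W ≈ 0.00162 J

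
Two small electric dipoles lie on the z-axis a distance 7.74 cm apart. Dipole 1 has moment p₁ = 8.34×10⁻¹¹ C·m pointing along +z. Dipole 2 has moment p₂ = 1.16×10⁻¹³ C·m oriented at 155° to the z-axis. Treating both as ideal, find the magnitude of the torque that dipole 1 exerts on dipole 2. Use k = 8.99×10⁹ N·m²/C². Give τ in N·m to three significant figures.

The second dipole sits on the axis of the first, so the field there is axial: E₁ = 2kp₁/r³ along +z.
E₁ = 2(8.99×10⁹)(8.34×10⁻¹¹)/(0.0774)³ = 3234 N/C.
Torque on the second dipole: τ = p₂ E₁ sinθ.
τ = (1.16×10⁻¹³)(3234)·sin155° = 1.585×10⁻¹⁰ N·m.

τ ≈ 1.59×10⁻¹⁰ N·m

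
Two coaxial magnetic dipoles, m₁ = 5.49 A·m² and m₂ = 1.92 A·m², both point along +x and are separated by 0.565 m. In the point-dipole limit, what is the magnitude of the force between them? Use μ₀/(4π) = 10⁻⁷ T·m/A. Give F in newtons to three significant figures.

On-axis B of dipole 1: B = (μ₀/4π)·2m₁/r³. Force on dipole 2: F = m₂·dB/dr.
dB/dr = −(μ₀/4π)·6m₁/r⁴, so |F| = (μ₀/4π)·6m₁m₂/r⁴.
F = 6(10⁻⁷)(5.49)(1.92)/(0.565)⁴ = 6.206×10⁻⁵ N.

F ≈ 6.21×10⁻⁵ N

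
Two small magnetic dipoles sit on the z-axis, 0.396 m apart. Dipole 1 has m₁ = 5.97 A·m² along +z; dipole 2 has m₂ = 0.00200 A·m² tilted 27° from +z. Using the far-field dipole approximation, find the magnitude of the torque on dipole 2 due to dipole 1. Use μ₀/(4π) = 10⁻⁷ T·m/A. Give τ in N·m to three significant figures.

τ ≈ 1.75×10⁻⁸ N·m

Dipole B is on the axis of dipole A, so B₁ there is axial: B₁ = (μ₀/4π)·2m₁/r³ along +z.
B₁ = 2(10⁻⁷)(5.97)/(0.396)³ = 1.923×10⁻⁵ T.
τ = m₂ B₁ sinθ.
τ = (0.00200)(1.923×10⁻⁵)·sin27° = 1.746×10⁻⁸ N·m.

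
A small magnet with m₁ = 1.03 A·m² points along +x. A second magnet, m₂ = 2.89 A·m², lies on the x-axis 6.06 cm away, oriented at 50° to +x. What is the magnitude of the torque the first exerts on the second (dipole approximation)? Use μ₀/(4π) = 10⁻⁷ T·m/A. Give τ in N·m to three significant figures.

Dipole B is on the axis of dipole A, so B₁ there is axial: B₁ = (μ₀/4π)·2m₁/r³ along +x.
B₁ = 2(10⁻⁷)(1.03)/(0.0606)³ = 9.257×10⁻⁴ T.
τ = m₂ B₁ sinθ.
τ = (2.89)(9.257×10⁻⁴)·sin50° = 0.002049 N·m.

τ ≈ 0.00205 N·m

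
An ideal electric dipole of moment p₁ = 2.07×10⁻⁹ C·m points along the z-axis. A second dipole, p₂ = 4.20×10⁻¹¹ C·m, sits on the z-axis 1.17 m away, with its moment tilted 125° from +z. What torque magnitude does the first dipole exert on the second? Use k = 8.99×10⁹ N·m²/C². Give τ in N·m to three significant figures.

τ ≈ 7.99×10⁻¹⁰ N·m

The second dipole sits on the axis of the first, so the field there is axial: E₁ = 2kp₁/r³ along +z.
E₁ = 2(8.99×10⁹)(2.07×10⁻⁹)/(1.17)³ = 23.24 N/C.
Torque on the second dipole: τ = p₂ E₁ sinθ.
τ = (4.20×10⁻¹¹)(23.24)·sin125° = 7.995×10⁻¹⁰ N·m.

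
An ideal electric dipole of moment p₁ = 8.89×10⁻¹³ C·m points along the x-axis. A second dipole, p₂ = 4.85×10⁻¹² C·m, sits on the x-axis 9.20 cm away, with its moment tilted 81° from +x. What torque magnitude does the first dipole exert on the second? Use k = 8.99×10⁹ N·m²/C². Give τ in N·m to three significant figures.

The second dipole sits on the axis of the first, so the field there is axial: E₁ = 2kp₁/r³ along +x.
E₁ = 2(8.99×10⁹)(8.89×10⁻¹³)/(0.0920)³ = 20.53 N/C.
Torque on the second dipole: τ = p₂ E₁ sinθ.
τ = (4.85×10⁻¹²)(20.53)·sin81° = 9.833×10⁻¹¹ N·m.

τ ≈ 9.83×10⁻¹¹ N·m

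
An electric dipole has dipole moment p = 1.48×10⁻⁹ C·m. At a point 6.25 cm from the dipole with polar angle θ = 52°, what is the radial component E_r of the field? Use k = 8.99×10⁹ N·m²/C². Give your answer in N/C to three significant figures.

For a dipole, E_r = (2kp cosθ)/r³.
kp/r³ = (8.99×10⁹)(1.48×10⁻⁹)/(0.0625)³ = 5.450×10⁴ N/C.
E_r = 2·5.450×10⁴·cos52° = 6.710×10⁴ N/C.

E_r ≈ 6.71×10⁴ N/C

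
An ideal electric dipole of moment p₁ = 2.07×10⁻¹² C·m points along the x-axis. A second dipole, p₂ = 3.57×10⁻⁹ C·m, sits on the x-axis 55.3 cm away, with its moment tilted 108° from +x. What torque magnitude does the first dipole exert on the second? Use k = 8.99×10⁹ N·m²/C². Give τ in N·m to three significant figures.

The second dipole sits on the axis of the first, so the field there is axial: E₁ = 2kp₁/r³ along +x.
E₁ = 2(8.99×10⁹)(2.07×10⁻¹²)/(0.553)³ = 0.2201 N/C.
Torque on the second dipole: τ = p₂ E₁ sinθ.
τ = (3.57×10⁻⁹)(0.2201)·sin108° = 7.472×10⁻¹⁰ N·m.

τ ≈ 7.47×10⁻¹⁰ N·m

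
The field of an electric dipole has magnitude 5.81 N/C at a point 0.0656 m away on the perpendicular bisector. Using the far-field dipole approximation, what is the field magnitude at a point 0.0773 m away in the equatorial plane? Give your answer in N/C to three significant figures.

Dipole fields scale as 1/r³ in the far field; the geometry is the same at both points.
E₂ = E₁ · (r₁/r₂)³ = 5.81 · (0.0656/0.0773)³.
(r₁/r₂)³ = (0.8486)³ = 0.6112.
E₂ ≈ 3.551 N/C.

E ≈ 3.55 N/C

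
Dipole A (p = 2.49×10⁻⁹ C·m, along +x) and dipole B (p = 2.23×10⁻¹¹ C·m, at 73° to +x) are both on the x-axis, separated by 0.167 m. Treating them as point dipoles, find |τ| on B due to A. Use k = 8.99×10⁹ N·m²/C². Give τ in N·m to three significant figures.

The second dipole sits on the axis of the first, so the field there is axial: E₁ = 2kp₁/r³ along +x.
E₁ = 2(8.99×10⁹)(2.49×10⁻⁹)/(0.167)³ = 9613 N/C.
Torque on the second dipole: τ = p₂ E₁ sinθ.
τ = (2.23×10⁻¹¹)(9613)·sin73° = 2.050×10⁻⁷ N·m.

τ ≈ 2.05×10⁻⁷ N·m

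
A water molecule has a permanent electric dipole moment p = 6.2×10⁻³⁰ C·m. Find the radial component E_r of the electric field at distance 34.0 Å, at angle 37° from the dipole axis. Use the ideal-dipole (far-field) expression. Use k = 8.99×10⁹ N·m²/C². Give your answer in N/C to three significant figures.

For a dipole, E_r = (2kp cosθ)/r³.
kp/r³ = (8.99×10⁹)(6.20×10⁻³⁰)/(3.40×10⁻⁹)³ = 1.418×10⁶ N/C.
E_r = 2·1.418×10⁶·cos37° = 2.265×10⁶ N/C.

E_r ≈ 2.27×10⁶ N/C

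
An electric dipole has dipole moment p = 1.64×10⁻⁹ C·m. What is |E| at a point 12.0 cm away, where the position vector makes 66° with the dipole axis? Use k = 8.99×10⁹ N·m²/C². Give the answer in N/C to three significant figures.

E ≈ 1.04×10⁴ N/C

At angle θ the dipole field magnitude is E = (kp/r³)·√(1 + 3cos²θ).
kp/r³ = (8.99×10⁹)(1.64×10⁻⁹) / (0.120)³ = 8532 N/C.
√(1 + 3cos²66°) = √(1 + 3·0.1654) = √1.4963 ≈ 1.2232.
E ≈ 8532 × 1.223 = 1.044×10⁴ N/C.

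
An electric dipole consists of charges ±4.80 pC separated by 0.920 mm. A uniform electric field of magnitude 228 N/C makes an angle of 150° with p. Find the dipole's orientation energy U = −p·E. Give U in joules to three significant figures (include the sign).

Dipole moment p = qd = (4.80×10⁻¹² C)(9.20×10⁻⁴ m) = 4.416×10⁻¹⁵ C·m.
U = −p·E = −pE cosθ.
U = −(4.416×10⁻¹⁵)(228)·cos150° = 8.720×10⁻¹³ J.

U ≈ 8.72×10⁻¹³ J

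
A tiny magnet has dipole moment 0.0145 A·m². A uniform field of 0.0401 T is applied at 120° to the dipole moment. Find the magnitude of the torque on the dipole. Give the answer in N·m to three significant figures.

τ ≈ 5.04×10⁻⁴ N·m

Torque on a magnetic dipole: τ = mB sinθ.
τ = (0.0145)(0.0401)·sin120° = 5.036×10⁻⁴ N·m.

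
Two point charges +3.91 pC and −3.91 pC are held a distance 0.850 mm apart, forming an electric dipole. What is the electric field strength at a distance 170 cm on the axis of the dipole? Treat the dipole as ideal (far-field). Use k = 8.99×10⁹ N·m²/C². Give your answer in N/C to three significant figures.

E ≈ 1.22×10⁻⁵ N/C

Dipole moment p = qd = (3.91×10⁻¹² C)(8.50×10⁻⁴ m) = 3.324×10⁻¹⁵ C·m.
On the dipole axis E = 2kp/r³.
E = 2·(8.99×10⁹)(3.324×10⁻¹⁵) / (1.70)³ = 1.216×10⁻⁵ N/C.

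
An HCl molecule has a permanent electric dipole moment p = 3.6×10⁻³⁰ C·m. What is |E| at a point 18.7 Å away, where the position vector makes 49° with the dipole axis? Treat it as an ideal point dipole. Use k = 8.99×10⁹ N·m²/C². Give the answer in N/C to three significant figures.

E ≈ 7.49×10⁶ N/C

At angle θ the dipole field magnitude is E = (kp/r³)·√(1 + 3cos²θ).
kp/r³ = (8.99×10⁹)(3.60×10⁻³⁰) / (1.87×10⁻⁹)³ = 4.949×10⁶ N/C.
√(1 + 3cos²49°) = √(1 + 3·0.4304) = √2.2912 ≈ 1.5137.
E ≈ 4.949×10⁶ × 1.514 = 7.492×10⁶ N/C.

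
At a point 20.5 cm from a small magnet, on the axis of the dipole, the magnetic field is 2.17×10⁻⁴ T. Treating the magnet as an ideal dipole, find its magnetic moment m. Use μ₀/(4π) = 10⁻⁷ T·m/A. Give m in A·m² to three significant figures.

On axis B = (μ₀/4π)·2m/r³, so m = Br³·4π/(μ₀·2).
m = (2.17×10⁻⁴)·(0.205)³ / (2·10⁻⁷) = 9.347 A·m².

m ≈ 9.35 A·m²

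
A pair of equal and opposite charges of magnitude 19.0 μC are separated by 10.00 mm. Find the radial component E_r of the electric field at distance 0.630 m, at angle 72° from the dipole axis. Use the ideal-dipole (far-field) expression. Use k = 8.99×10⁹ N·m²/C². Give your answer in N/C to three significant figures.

Dipole moment p = qd = (1.90×10⁻⁵ C)(0.0100 m) = 1.90×10⁻⁷ C·m.
For a dipole, E_r = (2kp cosθ)/r³.
kp/r³ = (8.99×10⁹)(1.90×10⁻⁷)/(0.630)³ = 6831 N/C.
E_r = 2·6831·cos72° = 4222 N/C.

E_r ≈ 4220 N/C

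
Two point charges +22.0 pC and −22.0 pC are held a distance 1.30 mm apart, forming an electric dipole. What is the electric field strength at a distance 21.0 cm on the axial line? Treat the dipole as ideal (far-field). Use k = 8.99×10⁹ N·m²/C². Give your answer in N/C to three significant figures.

Dipole moment p = qd = (2.20×10⁻¹¹ C)(0.00130 m) = 2.86×10⁻¹⁴ C·m.
On the dipole axis E = 2kp/r³.
E = 2·(8.99×10⁹)(2.86×10⁻¹⁴) / (0.210)³ = 0.05553 N/C.

E ≈ 0.0555 N/C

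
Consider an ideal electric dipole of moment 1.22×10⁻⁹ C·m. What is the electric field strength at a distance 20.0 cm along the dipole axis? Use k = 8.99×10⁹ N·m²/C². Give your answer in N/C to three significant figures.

On the dipole axis E = 2kp/r³.
E = 2·(8.99×10⁹)(1.22×10⁻⁹) / (0.200)³ = 2742 N/C.

E ≈ 2740 N/C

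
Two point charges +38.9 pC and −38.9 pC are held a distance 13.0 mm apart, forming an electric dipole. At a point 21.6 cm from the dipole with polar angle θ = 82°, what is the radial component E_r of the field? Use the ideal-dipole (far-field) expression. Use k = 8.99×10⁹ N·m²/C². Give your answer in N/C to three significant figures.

Dipole moment p = qd = (3.89×10⁻¹¹ C)(0.0130 m) = 5.057×10⁻¹³ C·m.
For a dipole, E_r = (2kp cosθ)/r³.
kp/r³ = (8.99×10⁹)(5.057×10⁻¹³)/(0.216)³ = 0.4511 N/C.
E_r = 2·0.4511·cos82° = 0.1256 N/C.

E_r ≈ 0.126 N/C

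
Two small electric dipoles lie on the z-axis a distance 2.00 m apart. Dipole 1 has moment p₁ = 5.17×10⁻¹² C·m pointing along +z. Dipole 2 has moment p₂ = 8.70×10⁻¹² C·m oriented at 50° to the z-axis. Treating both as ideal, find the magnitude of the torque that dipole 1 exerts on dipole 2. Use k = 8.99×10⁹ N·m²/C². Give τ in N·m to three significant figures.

The second dipole sits on the axis of the first, so the field there is axial: E₁ = 2kp₁/r³ along +z.
E₁ = 2(8.99×10⁹)(5.17×10⁻¹²)/(2.00)³ = 0.01162 N/C.
Torque on the second dipole: τ = p₂ E₁ sinθ.
τ = (8.70×10⁻¹²)(0.01162)·sin50° = 7.744×10⁻¹⁴ N·m.

τ ≈ 7.74×10⁻¹⁴ N·m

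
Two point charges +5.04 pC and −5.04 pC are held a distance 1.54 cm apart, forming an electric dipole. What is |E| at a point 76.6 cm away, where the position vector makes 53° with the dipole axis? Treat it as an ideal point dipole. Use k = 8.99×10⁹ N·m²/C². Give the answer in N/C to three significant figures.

E ≈ 0.00224 N/C

Dipole moment p = qd = (5.04×10⁻¹² C)(0.0154 m) = 7.762×10⁻¹⁴ C·m.
At angle θ the dipole field magnitude is E = (kp/r³)·√(1 + 3cos²θ).
kp/r³ = (8.99×10⁹)(7.762×10⁻¹⁴) / (0.766)³ = 0.001553 N/C.
√(1 + 3cos²53°) = √(1 + 3·0.3622) = √2.0865 ≈ 1.4445.
E ≈ 0.001553 × 1.444 = 0.002243 N/C.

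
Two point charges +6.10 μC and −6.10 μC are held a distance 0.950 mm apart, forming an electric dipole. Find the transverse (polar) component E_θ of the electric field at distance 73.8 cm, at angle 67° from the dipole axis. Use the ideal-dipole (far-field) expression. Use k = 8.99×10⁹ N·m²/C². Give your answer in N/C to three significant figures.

E_θ ≈ 119 N/C

Dipole moment p = qd = (6.10×10⁻⁶ C)(9.50×10⁻⁴ m) = 5.795×10⁻⁹ C·m.
For a dipole, E_θ = (kp sinθ)/r³.
kp/r³ = (8.99×10⁹)(5.795×10⁻⁹)/(0.738)³ = 129.6 N/C.
E_θ = 129.6·sin67° = 119.3 N/C.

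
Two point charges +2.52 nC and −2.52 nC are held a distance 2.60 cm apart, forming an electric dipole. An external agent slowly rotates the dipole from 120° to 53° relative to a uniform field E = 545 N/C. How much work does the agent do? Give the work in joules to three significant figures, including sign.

Dipole moment p = qd = (2.52×10⁻⁹ C)(0.0260 m) = 6.552×10⁻¹¹ C·m.
W_ext = ΔU = U(θ₂) − U(θ₁) = −pE cosθ₂ − (−pE cosθ₁) = pE(cosθ₁ − cosθ₂).
W = (6.552×10⁻¹¹)(545)·(cos120° − cos53°) = (3.571×10⁻⁸)·(-1.1018) = -3.934×10⁻⁸ J.

W ≈ -3.93×10⁻⁸ J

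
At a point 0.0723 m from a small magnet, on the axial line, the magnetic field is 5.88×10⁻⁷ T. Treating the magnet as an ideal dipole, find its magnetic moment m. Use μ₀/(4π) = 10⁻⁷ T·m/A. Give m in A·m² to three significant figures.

On axis B = (μ₀/4π)·2m/r³, so m = Br³·4π/(μ₀·2).
m = (5.88×10⁻⁷)·(0.0723)³ / (2·10⁻⁷) = 0.001111 A·m².

m ≈ 0.00111 A·m²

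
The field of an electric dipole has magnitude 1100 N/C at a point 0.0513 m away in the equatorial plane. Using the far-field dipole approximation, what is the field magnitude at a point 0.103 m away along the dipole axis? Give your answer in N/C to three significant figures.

E ≈ 272 N/C

Dipole fields scale as 1/r³ in the far field.
The axial field is twice the equatorial field at the same r, so the geometry factor is 2/1.
E₂ = E₁ · (2/1) · (r₁/r₂)³ = 1100 · 2 · (0.0513/0.103)³.
(r₁/r₂)³ = (0.4981)³ = 0.1235.
E₂ ≈ 271.8 N/C.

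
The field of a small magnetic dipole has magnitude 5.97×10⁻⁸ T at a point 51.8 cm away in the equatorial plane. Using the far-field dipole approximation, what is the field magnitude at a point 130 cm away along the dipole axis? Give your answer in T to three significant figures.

Dipole fields scale as 1/r³ in the far field.
The axial field is twice the equatorial field at the same r, so the geometry factor is 2/1.
B₂ = B₁ · (2/1) · (r₁/r₂)³ = 5.97×10⁻⁸ · 2 · (51.8/130)³.
(r₁/r₂)³ = (0.3985)³ = 0.06326.
B₂ ≈ 7.554×10⁻⁹ T.

B ≈ 7.55×10⁻⁹ T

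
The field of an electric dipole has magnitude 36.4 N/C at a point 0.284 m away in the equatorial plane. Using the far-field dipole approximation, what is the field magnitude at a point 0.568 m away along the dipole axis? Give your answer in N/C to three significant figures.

E ≈ 9.10 N/C

Dipole fields scale as 1/r³ in the far field.
The axial field is twice the equatorial field at the same r, so the geometry factor is 2/1.
E₂ = E₁ · (2/1) · (r₁/r₂)³ = 36.4 · 2 · (0.284/0.568)³.
(r₁/r₂)³ = (0.5)³ = 0.125.
E₂ ≈ 9.100 N/C.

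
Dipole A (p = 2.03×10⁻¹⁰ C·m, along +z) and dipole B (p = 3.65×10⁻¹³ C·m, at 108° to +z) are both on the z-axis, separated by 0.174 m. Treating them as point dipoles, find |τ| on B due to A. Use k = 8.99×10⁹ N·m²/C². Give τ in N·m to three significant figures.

τ ≈ 2.41×10⁻¹⁰ N·m

The second dipole sits on the axis of the first, so the field there is axial: E₁ = 2kp₁/r³ along +z.
E₁ = 2(8.99×10⁹)(2.03×10⁻¹⁰)/(0.174)³ = 692.8 N/C.
Torque on the second dipole: τ = p₂ E₁ sinθ.
τ = (3.65×10⁻¹³)(692.8)·sin108° = 2.405×10⁻¹⁰ N·m.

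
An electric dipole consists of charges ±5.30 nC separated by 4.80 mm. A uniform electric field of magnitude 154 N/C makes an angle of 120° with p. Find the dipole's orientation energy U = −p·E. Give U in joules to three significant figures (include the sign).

U ≈ 1.96×10⁻⁹ J

Dipole moment p = qd = (5.30×10⁻⁹ C)(0.00480 m) = 2.544×10⁻¹¹ C·m.
U = −p·E = −pE cosθ.
U = −(2.544×10⁻¹¹)(154)·cos120° = 1.959×10⁻⁹ J.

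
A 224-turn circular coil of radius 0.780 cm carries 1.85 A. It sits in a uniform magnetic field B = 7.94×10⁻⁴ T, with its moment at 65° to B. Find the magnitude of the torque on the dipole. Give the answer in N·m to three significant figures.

τ ≈ 5.70×10⁻⁵ N·m

m = NIA = NIπa² = 224·(1.85)·π·(0.00780)² = 0.07921 A·m².
Torque on a magnetic dipole: τ = mB sinθ.
τ = (0.07921)(7.94×10⁻⁴)·sin65° = 5.700×10⁻⁵ N·m.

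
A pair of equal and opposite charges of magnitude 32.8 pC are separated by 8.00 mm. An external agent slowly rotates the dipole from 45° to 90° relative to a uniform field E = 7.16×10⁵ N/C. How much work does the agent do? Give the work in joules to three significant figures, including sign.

Dipole moment p = qd = (3.28×10⁻¹¹ C)(0.00800 m) = 2.624×10⁻¹³ C·m.
W_ext = ΔU = U(θ₂) − U(θ₁) = −pE cosθ₂ − (−pE cosθ₁) = pE(cosθ₁ − cosθ₂).
W = (2.624×10⁻¹³)(7.16×10⁵)·(cos45° − cos90°) = (1.879×10⁻⁷)·(+0.7071) = 1.329×10⁻⁷ J.

W ≈ 1.33×10⁻⁷ J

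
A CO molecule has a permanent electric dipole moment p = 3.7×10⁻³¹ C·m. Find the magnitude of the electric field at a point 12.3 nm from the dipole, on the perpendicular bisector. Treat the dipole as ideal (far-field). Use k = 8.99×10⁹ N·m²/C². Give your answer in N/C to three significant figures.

On the perpendicular bisector E = kp/r³ (half the axial value at the same distance).
E = (8.99×10⁹)(3.70×10⁻³¹) / (1.23×10⁻⁸)³ = 1788 N/C.

E ≈ 1790 N/C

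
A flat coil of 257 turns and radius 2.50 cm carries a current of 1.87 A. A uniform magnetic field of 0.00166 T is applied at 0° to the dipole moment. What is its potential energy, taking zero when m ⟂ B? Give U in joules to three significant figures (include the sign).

U ≈ -0.00157 J

m = NIA = NIπa² = 257·(1.87)·π·(0.0250)² = 0.9436 A·m².
U = −m·B = −mB cosθ.
U = −(0.9436)(0.00166)·cos0° = -0.001566 J.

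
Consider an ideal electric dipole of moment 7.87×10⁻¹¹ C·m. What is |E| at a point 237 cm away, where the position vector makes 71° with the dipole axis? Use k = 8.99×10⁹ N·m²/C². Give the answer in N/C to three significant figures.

E ≈ 0.0610 N/C

At angle θ the dipole field magnitude is E = (kp/r³)·√(1 + 3cos²θ).
kp/r³ = (8.99×10⁹)(7.87×10⁻¹¹) / (2.37)³ = 0.05315 N/C.
√(1 + 3cos²71°) = √(1 + 3·0.1060) = √1.3180 ≈ 1.1480.
E ≈ 0.05315 × 1.148 = 0.06102 N/C.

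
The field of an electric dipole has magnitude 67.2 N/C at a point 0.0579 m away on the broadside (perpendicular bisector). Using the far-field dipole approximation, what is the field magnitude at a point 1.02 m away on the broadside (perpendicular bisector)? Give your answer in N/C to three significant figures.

E ≈ 0.0123 N/C

Dipole fields scale as 1/r³ in the far field; the geometry is the same at both points.
E₂ = E₁ · (r₁/r₂)³ = 67.2 · (0.0579/1.02)³.
(r₁/r₂)³ = (0.05676)³ = 0.0001829.
E₂ ≈ 0.01229 N/C.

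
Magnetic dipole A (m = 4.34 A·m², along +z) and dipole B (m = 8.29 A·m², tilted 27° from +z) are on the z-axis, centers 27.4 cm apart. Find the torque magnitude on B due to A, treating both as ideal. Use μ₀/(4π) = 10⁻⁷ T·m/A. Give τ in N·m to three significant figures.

Dipole B is on the axis of dipole A, so B₁ there is axial: B₁ = (μ₀/4π)·2m₁/r³ along +z.
B₁ = 2(10⁻⁷)(4.34)/(0.274)³ = 4.220×10⁻⁵ T.
τ = m₂ B₁ sinθ.
τ = (8.29)(4.220×10⁻⁵)·sin27° = 1.588×10⁻⁴ N·m.

τ ≈ 1.59×10⁻⁴ N·m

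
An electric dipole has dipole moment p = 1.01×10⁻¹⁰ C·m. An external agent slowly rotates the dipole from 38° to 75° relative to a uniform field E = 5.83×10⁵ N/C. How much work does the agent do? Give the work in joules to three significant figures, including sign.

W ≈ 3.12×10⁻⁵ J

W_ext = ΔU = U(θ₂) − U(θ₁) = −pE cosθ₂ − (−pE cosθ₁) = pE(cosθ₁ − cosθ₂).
W = (1.01×10⁻¹⁰)(5.83×10⁵)·(cos38° − cos75°) = (5.888×10⁻⁵)·(+0.5292) = 3.116×10⁻⁵ J.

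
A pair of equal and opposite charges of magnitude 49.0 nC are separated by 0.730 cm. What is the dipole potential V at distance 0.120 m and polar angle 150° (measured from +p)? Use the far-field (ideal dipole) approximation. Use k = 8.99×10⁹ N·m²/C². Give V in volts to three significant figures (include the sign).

V ≈ -193 V

Dipole moment p = qd = (4.90×10⁻⁸ C)(0.00730 m) = 3.577×10⁻¹⁰ C·m.
The dipole potential is V = kp cosθ / r².
V = (8.99×10⁹)(3.577×10⁻¹⁰)·cos150° / (0.120)² = -193.4 V.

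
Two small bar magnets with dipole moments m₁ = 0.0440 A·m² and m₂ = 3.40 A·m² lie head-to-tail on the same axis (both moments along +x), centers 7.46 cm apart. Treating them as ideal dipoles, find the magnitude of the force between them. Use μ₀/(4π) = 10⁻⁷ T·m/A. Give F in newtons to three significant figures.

On-axis B of dipole 1: B = (μ₀/4π)·2m₁/r³. Force on dipole 2: F = m₂·dB/dr.
dB/dr = −(μ₀/4π)·6m₁/r⁴, so |F| = (μ₀/4π)·6m₁m₂/r⁴.
F = 6(10⁻⁷)(0.0440)(3.40)/(0.0746)⁴ = 0.002898 N.

F ≈ 0.00290 N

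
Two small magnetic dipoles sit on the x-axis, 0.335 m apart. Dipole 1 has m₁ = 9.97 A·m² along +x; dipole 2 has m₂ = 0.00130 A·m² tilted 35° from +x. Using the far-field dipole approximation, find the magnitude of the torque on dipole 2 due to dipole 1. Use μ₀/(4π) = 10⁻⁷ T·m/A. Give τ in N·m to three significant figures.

Dipole B is on the axis of dipole A, so B₁ there is axial: B₁ = (μ₀/4π)·2m₁/r³ along +x.
B₁ = 2(10⁻⁷)(9.97)/(0.335)³ = 5.304×10⁻⁵ T.
τ = m₂ B₁ sinθ.
τ = (0.00130)(5.304×10⁻⁵)·sin35° = 3.955×10⁻⁸ N·m.

τ ≈ 3.95×10⁻⁸ N·m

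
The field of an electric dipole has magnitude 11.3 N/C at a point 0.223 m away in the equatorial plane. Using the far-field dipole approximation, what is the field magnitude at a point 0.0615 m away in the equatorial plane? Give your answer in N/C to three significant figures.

Dipole fields scale as 1/r³ in the far field; the geometry is the same at both points.
E₂ = E₁ · (r₁/r₂)³ = 11.3 · (0.223/0.0615)³.
(r₁/r₂)³ = (3.626)³ = 47.67.
E₂ ≈ 538.7 N/C.

E ≈ 539 N/C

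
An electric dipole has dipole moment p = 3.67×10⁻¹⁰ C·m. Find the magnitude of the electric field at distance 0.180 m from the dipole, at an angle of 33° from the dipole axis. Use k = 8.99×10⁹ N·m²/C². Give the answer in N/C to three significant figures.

At angle θ the dipole field magnitude is E = (kp/r³)·√(1 + 3cos²θ).
kp/r³ = (8.99×10⁹)(3.67×10⁻¹⁰) / (0.180)³ = 565.7 N/C.
√(1 + 3cos²33°) = √(1 + 3·0.7034) = √3.1101 ≈ 1.7635.
E ≈ 565.7 × 1.764 = 997.7 N/C.

E ≈ 998 N/C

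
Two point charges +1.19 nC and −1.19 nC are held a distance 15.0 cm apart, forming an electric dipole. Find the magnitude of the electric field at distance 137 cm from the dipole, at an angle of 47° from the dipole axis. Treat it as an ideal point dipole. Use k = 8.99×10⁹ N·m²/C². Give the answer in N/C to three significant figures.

Dipole moment p = qd = (1.19×10⁻⁹ C)(0.150 m) = 1.785×10⁻¹⁰ C·m.
At angle θ the dipole field magnitude is E = (kp/r³)·√(1 + 3cos²θ).
kp/r³ = (8.99×10⁹)(1.785×10⁻¹⁰) / (1.37)³ = 0.6241 N/C.
√(1 + 3cos²47°) = √(1 + 3·0.4651) = √2.3954 ≈ 1.5477.
E ≈ 0.6241 × 1.548 = 0.9659 N/C.

E ≈ 0.966 N/C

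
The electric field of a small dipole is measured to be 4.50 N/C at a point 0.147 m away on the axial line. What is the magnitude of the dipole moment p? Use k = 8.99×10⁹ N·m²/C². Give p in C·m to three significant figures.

p ≈ 7.95×10⁻¹³ C·m

On axis E = 2kp/r³, so p = Er³/(2k).
p = (4.50)·(0.147)³ / (2·8.99×10⁹) = 7.950×10⁻¹³ C·m.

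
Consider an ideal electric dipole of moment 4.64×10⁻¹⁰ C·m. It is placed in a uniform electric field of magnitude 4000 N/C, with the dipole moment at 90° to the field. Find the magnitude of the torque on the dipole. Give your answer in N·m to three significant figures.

τ ≈ 1.86×10⁻⁶ N·m

Torque on an electric dipole: τ = pE sinθ.
τ = (4.64×10⁻¹⁰)(4000)·sin90° = 1.856×10⁻⁶ N·m.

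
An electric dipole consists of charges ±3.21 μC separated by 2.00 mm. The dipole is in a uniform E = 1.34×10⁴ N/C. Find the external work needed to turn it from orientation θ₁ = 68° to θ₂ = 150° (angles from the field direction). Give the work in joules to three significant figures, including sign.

W ≈ 1.07×10⁻⁴ J

Dipole moment p = qd = (3.21×10⁻⁶ C)(0.00200 m) = 6.42×10⁻⁹ C·m.
W_ext = ΔU = U(θ₂) − U(θ₁) = −pE cosθ₂ − (−pE cosθ₁) = pE(cosθ₁ − cosθ₂).
W = (6.42×10⁻⁹)(1.34×10⁴)·(cos68° − cos150°) = (8.603×10⁻⁵)·(+1.2406) = 1.067×10⁻⁴ J.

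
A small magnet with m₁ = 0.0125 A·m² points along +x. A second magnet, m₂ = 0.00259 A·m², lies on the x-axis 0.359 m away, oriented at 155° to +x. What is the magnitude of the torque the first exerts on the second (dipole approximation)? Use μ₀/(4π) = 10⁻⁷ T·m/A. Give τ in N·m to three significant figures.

τ ≈ 5.91×10⁻¹¹ N·m

Dipole B is on the axis of dipole A, so B₁ there is axial: B₁ = (μ₀/4π)·2m₁/r³ along +x.
B₁ = 2(10⁻⁷)(0.0125)/(0.359)³ = 5.403×10⁻⁸ T.
τ = m₂ B₁ sinθ.
τ = (0.00259)(5.403×10⁻⁸)·sin155° = 5.914×10⁻¹¹ N·m.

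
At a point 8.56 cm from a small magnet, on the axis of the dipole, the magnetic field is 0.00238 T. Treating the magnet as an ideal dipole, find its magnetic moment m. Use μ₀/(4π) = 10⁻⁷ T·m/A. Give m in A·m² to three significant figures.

m ≈ 7.46 A·m²

On axis B = (μ₀/4π)·2m/r³, so m = Br³·4π/(μ₀·2).
m = (0.00238)·(0.0856)³ / (2·10⁻⁷) = 7.464 A·m².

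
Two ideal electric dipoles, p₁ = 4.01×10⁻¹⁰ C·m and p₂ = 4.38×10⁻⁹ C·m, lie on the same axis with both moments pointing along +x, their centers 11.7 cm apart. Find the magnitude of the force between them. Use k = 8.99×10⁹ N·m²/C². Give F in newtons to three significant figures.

On-axis field of dipole 1 at distance r: E = 2kp₁/r³. Force on dipole 2 is F = p₂·dE/dr (gradient along axis).
dE/dr = −6kp₁/r⁴, so |F| = 6kp₁p₂/r⁴ (attractive for aligned moments).
F = 6(8.99×10⁹)(4.01×10⁻¹⁰)(4.38×10⁻⁹)/(0.117)⁴ = 5.056×10⁻⁴ N.

F ≈ 5.06×10⁻⁴ N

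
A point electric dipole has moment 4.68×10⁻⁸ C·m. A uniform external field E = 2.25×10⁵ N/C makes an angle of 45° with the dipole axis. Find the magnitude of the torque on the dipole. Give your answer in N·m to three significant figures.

Torque on an electric dipole: τ = pE sinθ.
τ = (4.68×10⁻⁸)(2.25×10⁵)·sin45° = 0.007446 N·m.

τ ≈ 0.00745 N·m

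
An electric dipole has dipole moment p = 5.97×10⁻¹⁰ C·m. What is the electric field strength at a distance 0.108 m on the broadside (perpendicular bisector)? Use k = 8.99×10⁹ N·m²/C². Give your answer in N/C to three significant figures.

E ≈ 4260 N/C

In the equatorial plane E = kp/r³.
E = (8.99×10⁹)(5.97×10⁻¹⁰) / (0.108)³ = 4261 N/C.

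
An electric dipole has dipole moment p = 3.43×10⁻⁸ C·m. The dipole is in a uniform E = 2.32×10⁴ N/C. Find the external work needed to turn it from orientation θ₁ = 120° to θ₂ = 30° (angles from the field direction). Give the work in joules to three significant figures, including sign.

W ≈ -0.00109 J

W_ext = ΔU = U(θ₂) − U(θ₁) = −pE cosθ₂ − (−pE cosθ₁) = pE(cosθ₁ − cosθ₂).
W = (3.43×10⁻⁸)(2.32×10⁴)·(cos120° − cos30°) = (7.958×10⁻⁴)·(-1.3660) = -0.001087 J.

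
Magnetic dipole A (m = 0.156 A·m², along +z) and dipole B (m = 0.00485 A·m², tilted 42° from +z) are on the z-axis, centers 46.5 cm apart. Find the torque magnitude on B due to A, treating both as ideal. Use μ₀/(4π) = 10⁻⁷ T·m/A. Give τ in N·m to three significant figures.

Dipole B is on the axis of dipole A, so B₁ there is axial: B₁ = (μ₀/4π)·2m₁/r³ along +z.
B₁ = 2(10⁻⁷)(0.156)/(0.465)³ = 3.103×10⁻⁷ T.
τ = m₂ B₁ sinθ.
τ = (0.00485)(3.103×10⁻⁷)·sin42° = 1.007×10⁻⁹ N·m.

τ ≈ 1.01×10⁻⁹ N·m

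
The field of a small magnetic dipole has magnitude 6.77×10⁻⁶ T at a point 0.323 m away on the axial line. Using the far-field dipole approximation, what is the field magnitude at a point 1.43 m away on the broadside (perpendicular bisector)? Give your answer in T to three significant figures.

Dipole fields scale as 1/r³ in the far field.
The axial field is twice the equatorial field at the same r, so the geometry factor is 1/2.
B₂ = B₁ · (1/2) · (r₁/r₂)³ = 6.77×10⁻⁶ · 0.5 · (0.323/1.43)³.
(r₁/r₂)³ = (0.2259)³ = 0.01152.
B₂ ≈ 3.901×10⁻⁸ T.

B ≈ 3.90×10⁻⁸ T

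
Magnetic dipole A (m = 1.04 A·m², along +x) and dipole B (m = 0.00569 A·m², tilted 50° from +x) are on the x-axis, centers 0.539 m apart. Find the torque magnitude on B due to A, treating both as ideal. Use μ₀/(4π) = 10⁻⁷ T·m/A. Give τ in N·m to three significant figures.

Dipole B is on the axis of dipole A, so B₁ there is axial: B₁ = (μ₀/4π)·2m₁/r³ along +x.
B₁ = 2(10⁻⁷)(1.04)/(0.539)³ = 1.328×10⁻⁶ T.
τ = m₂ B₁ sinθ.
τ = (0.00569)(1.328×10⁻⁶)·sin50° = 5.790×10⁻⁹ N·m.

τ ≈ 5.79×10⁻⁹ N·m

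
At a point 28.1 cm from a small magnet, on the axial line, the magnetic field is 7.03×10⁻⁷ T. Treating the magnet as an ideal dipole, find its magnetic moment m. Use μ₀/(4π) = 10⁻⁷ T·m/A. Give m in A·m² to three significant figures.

m ≈ 0.0780 A·m²

On axis B = (μ₀/4π)·2m/r³, so m = Br³·4π/(μ₀·2).
m = (7.03×10⁻⁷)·(0.281)³ / (2·10⁻⁷) = 0.07799 A·m².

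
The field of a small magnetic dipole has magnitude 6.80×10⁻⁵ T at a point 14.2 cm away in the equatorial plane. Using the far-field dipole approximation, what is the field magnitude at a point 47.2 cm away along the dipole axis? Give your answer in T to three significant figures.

Dipole fields scale as 1/r³ in the far field.
The axial field is twice the equatorial field at the same r, so the geometry factor is 2/1.
B₂ = B₁ · (2/1) · (r₁/r₂)³ = 6.80×10⁻⁵ · 2 · (14.2/47.2)³.
(r₁/r₂)³ = (0.3008)³ = 0.02723.
B₂ ≈ 3.703×10⁻⁶ T.

B ≈ 3.70×10⁻⁶ T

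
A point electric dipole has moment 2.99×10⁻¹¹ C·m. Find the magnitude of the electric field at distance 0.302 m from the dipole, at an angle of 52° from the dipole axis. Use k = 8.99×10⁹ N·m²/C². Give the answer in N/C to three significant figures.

At angle θ the dipole field magnitude is E = (kp/r³)·√(1 + 3cos²θ).
kp/r³ = (8.99×10⁹)(2.99×10⁻¹¹) / (0.302)³ = 9.759 N/C.
√(1 + 3cos²52°) = √(1 + 3·0.3790) = √2.1371 ≈ 1.4619.
E ≈ 9.759 × 1.462 = 14.27 N/C.

E ≈ 14.3 N/C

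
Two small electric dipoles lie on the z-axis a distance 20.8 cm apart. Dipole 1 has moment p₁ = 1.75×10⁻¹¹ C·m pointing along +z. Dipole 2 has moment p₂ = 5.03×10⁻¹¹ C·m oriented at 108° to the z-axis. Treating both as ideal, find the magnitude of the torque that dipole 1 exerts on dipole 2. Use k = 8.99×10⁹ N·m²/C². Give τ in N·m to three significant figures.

The second dipole sits on the axis of the first, so the field there is axial: E₁ = 2kp₁/r³ along +z.
E₁ = 2(8.99×10⁹)(1.75×10⁻¹¹)/(0.208)³ = 34.97 N/C.
Torque on the second dipole: τ = p₂ E₁ sinθ.
τ = (5.03×10⁻¹¹)(34.97)·sin108° = 1.673×10⁻⁹ N·m.

τ ≈ 1.67×10⁻⁹ N·m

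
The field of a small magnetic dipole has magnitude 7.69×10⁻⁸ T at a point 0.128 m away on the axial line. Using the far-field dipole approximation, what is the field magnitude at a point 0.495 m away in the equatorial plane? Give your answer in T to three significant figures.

Dipole fields scale as 1/r³ in the far field.
The axial field is twice the equatorial field at the same r, so the geometry factor is 1/2.
B₂ = B₁ · (1/2) · (r₁/r₂)³ = 7.69×10⁻⁸ · 0.5 · (0.128/0.495)³.
(r₁/r₂)³ = (0.2586)³ = 0.01729.
B₂ ≈ 6.648×10⁻¹⁰ T.

B ≈ 6.65×10⁻¹⁰ T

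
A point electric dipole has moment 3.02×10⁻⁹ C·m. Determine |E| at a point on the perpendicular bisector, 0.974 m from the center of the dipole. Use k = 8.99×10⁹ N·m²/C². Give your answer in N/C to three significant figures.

E ≈ 29.4 N/C

On the perpendicular bisector E = kp/r³ (half the axial value at the same distance).
E = (8.99×10⁹)(3.02×10⁻⁹) / (0.974)³ = 29.38 N/C.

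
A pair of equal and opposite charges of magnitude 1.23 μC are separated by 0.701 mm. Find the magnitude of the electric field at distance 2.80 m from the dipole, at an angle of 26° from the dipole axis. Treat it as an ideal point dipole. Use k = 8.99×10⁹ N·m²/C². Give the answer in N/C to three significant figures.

Dipole moment p = qd = (1.23×10⁻⁶ C)(7.01×10⁻⁴ m) = 8.622×10⁻¹⁰ C·m.
At angle θ the dipole field magnitude is E = (kp/r³)·√(1 + 3cos²θ).
kp/r³ = (8.99×10⁹)(8.622×10⁻¹⁰) / (2.80)³ = 0.3531 N/C.
√(1 + 3cos²26°) = √(1 + 3·0.8078) = √3.4235 ≈ 1.8503.
E ≈ 0.3531 × 1.850 = 0.6533 N/C.

E ≈ 0.653 N/C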